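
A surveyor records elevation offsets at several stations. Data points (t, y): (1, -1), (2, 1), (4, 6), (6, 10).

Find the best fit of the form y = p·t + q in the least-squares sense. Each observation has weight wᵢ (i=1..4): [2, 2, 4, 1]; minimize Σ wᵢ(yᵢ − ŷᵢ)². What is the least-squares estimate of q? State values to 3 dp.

Normal-equation sums: Σwᵢ·t·t = 110, Σwᵢ·t = 28, Σwᵢ·1 = 9.
Right-hand side: Σwᵢ·t·y = 158, Σwᵢ·y = 34.
Normal equations: [[110, 28]; [28, 9]]·[p, q]ᵀ = [158, 34]ᵀ.
Determinant 110·9 − 28² = 206.
p = (158·9 − 28·34)/206 = 235/103; q = (110·34 − 28·158)/206 = -342/103.

q = -3.320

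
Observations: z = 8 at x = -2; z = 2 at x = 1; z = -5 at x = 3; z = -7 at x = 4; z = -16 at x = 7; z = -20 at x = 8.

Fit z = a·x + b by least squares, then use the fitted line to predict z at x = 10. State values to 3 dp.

Entries of MᵀM: Σx·x = 143, Σx = 21, Σ1 = 6.
Right-hand side: Σx·z = -329, Σz = -38.
Normal equations: [[143, 21]; [21, 6]]·[a, b]ᵀ = [-329, -38]ᵀ.
Determinant 143·6 − 21² = 417.
a = ((-329)·6 − 21·(-38))/417 = -392/139; b = (143·(-38) − 21·(-329))/417 = 1475/417.
At x = 10: ẑ = (-392/139)·(10) + (1475/417)·(1) = -10285/417.

ẑ = -24.664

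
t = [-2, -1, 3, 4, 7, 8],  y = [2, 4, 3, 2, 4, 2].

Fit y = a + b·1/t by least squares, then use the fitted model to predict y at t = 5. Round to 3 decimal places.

With design matrix X, XᵀX = [[6, -109/168]; [-109/168, 41197/28224]] and Xᵀy = [17, -75/28]ᵀ.
Δ = 6·(41197/28224) − (-109/168)² = 235301/28224.
a = (17·(41197/28224) − (-109/168)·(-75/28))/(235301/28224) = 59209/21391; b = (6·(-75/28) − (-109/168)·17)/(235301/28224) = -12936/21391.
At t = 5: ŷ = (59209/21391)·(1) + (-12936/21391)·(1/5) = 283109/106955.

ŷ = 2.647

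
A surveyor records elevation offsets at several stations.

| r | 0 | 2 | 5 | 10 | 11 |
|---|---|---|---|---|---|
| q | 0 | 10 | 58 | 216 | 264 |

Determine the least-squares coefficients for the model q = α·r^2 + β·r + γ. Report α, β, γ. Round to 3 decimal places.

α = 2.074, β = 1.056, γ = -0.015

From the data, Σr^2·r^2 = 25282, Σr^2·r = 2464, Σr^2 = 250, Σr·r = 250, Σr = 28, Σ1 = 5.
For Mᵀq: Σr^2·q = 55034, Σr·q = 5374, Σq = 548.
Solving the 3×3 system (Gaussian elimination) gives α = 153445/73983, β = 11159/10569, γ = -382/24661.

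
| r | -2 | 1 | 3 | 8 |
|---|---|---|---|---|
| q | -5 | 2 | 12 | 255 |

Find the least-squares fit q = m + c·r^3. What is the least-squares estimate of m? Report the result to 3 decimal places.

m = -0.308

Normal-equation sums: Σ1 = 4, Σr^3 = 532, Σr^3·r^3 = 262938.
Moment sums: Σq = 264, Σr^3·q = 130926.
Determinant 4·262938 − 532² = 768728.
m = (264·262938 − 532·130926)/768728 = -29625/96091; c = (4·130926 − 532·264)/768728 = 47907/96091.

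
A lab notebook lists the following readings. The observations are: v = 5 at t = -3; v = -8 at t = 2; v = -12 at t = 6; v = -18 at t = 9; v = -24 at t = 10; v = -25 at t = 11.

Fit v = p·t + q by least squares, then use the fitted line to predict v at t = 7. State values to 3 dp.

v̂ = -16.064

The normal equations are: 351·p + 35·q = -780;  35·p + 6·q = -82.
(Σt·t = 351, Σt = 35, Σ1 = 6, Σt·v = -780, Σv = -82.)
Eliminating q: 6·(row 1) − 35·(row 2) gives 881·p = 6·(-780) − 35·(-82) = -1810, so p = -1810/881.
Then q = ((-82) − 35·(-1810/881))/6 = -1482/881.
At t = 7: v̂ = (-1810/881)·(7) + (-1482/881)·(1) = -14152/881.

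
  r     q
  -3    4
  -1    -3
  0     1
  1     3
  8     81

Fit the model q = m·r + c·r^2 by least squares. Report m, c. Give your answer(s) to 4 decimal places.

m = 1.9337, c = 1.0247

From the data, Σr·r = 75, Σr·r^2 = 485, Σr^2·r^2 = 4179.
Moment sums: Σr·q = 642, Σr^2·q = 5220.
Eliminating c: 4179·(row 1) − 485·(row 2) gives 78200·m = 4179·642 − 485·5220 = 151218, so m = 75609/39100.
Then c = (5220 − 485·(75609/39100))/4179 = 8013/7820.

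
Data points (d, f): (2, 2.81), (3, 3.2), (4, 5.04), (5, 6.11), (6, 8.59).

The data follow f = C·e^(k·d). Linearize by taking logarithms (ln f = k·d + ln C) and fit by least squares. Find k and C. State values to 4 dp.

Taking logs, ln f = k·d + ln C, so regress ln f on d.
Σd = 20.0000, Σ(d)² = 90.0000, Σln f = 7.7743, Σd·ln f = 33.9787.
Equations: 90.0000·k + 20.0000·ln C = 33.9787;  20.0000·k + 5·ln C = 7.7743.
Δ = 90.0000·5 − (20.0000)² = 50.0000; k = (33.9787·5 − 20.0000·7.7743)/50.0000 = 0.28816, ln C = (90.0000·7.7743 − 20.0000·33.9787)/50.0000 = 0.40221, so C = exp(0.40221) = 1.49513.

k = 0.2882, C = 1.4951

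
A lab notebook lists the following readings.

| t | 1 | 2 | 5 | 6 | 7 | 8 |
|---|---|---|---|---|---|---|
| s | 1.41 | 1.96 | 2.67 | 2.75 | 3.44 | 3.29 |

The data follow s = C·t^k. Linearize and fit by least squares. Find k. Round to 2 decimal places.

With ln sᵢ as the transformed response and ln tᵢ as the regressor:
Σln t = 8.1197, Σ(ln t)² = 14.3918, Σln s = 5.4366, Σln t·ln s = 8.7401.
Equations: 14.3918·k + 8.1197·ln C = 8.7401;  8.1197·k + 6·ln C = 5.4366.
Slope k = (n·Σln t·ln s − Σln t·Σln s)/(n·Σ(ln t)² − (Σln t)²) = (6·8.7401 − 8.1197·5.4366)/20.4213 = 0.40630; ln C = (Σln s − k·Σln t)/n = 0.35625.

k = 0.41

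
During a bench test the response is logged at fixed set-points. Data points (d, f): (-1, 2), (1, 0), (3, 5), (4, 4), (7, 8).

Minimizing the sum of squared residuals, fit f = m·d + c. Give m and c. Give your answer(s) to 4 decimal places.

m = 0.8641, c = 1.3804

The normal equations are: 76·m + 14·c = 85;  14·m + 5·c = 19.
(Σd·d = 76, Σd = 14, Σ1 = 5, Σd·f = 85, Σf = 19.)
Δ = 76·5 − 14² = 184.
m = (85·5 − 14·19)/184 = 159/184; c = (76·19 − 14·85)/184 = 127/92.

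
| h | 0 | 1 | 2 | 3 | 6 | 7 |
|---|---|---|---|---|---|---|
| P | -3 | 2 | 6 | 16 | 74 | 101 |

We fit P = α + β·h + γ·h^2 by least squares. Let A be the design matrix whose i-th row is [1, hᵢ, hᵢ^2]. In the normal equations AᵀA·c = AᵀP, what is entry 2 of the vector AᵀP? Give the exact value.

Entry 2 ↔ basis h, so (AᵀP)_{2} = Σᵢ (h)·Pᵢ = (0)·(-3) + (1)·(2) + (2)·(6) + (3)·(16) + (6)·(74) + (7)·(101) = 1213.

1213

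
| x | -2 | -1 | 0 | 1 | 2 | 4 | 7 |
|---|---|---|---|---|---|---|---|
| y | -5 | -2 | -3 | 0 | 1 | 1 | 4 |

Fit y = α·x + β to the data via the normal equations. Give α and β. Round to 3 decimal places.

α = 0.906, β = -1.995

From the data, Σx·x = 75, Σx = 11, Σ1 = 7.
Moment sums: Σx·y = 46, Σy = -4.
So AᵀA·[α, β]ᵀ = Aᵀy: [[75, 11]; [11, 7]]·[α, β]ᵀ = [46, -4]ᵀ.
Determinant 75·7 − 11² = 404.
α = (46·7 − 11·(-4))/404 = 183/202; β = (75·(-4) − 11·46)/404 = -403/202.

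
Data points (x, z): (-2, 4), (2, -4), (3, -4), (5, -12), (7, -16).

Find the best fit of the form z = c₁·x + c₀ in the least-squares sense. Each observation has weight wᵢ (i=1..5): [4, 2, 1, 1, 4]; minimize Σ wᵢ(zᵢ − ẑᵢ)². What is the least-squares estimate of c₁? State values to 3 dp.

c₁ = -2.229

Sums needed: Σwᵢ·x·x = 254, Σwᵢ·x = 32, Σwᵢ·1 = 12.
Right-hand side: Σwᵢ·x·z = -568, Σwᵢ·z = -72.
Determinant 254·12 − 32² = 2024.
c₁ = ((-568)·12 − 32·(-72))/2024 = -564/253; c₀ = (254·(-72) − 32·(-568))/2024 = -14/253.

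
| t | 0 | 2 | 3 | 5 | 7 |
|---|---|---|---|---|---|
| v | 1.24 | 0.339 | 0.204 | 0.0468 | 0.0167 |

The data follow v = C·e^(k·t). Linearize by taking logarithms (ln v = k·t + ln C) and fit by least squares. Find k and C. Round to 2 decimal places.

k = -0.62, C = 1.22

Let Y = ln v. Fitting Y = k·t + ln C by least squares:
AᵀA = [[87.0000, 17.0000]; [17.0000, 5]], rhs = [-50.8882, -9.6105]ᵀ  (here Σt = 17.0000, Σ(t)² = 87.0000, Σln v = -9.6105, Σt·ln v = -50.8882).
Slope k = (n·Σt·ln v − Σt·Σln v)/(n·Σ(t)² − (Σt)²) = (5·-50.8882 − 17.0000·-9.6105)/146.0000 = -0.62372; ln C = (Σln v − k·Σt)/n = 0.19854, so C = exp(0.19854) = 1.21961.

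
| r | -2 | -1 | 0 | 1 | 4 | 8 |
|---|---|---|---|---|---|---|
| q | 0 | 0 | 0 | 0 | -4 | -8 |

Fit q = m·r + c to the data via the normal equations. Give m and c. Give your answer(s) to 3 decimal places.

XᵀX·[m, c]ᵀ = Xᵀq reads: 86·m + 10·c = -80;  10·m + 6·c = -12.
(Σr·r = 86, Σr = 10, Σ1 = 6, Σr·q = -80, Σq = -12.)
Δ = 86·6 − 10² = 416.
m = ((-80)·6 − 10·(-12))/416 = -45/52; c = (86·(-12) − 10·(-80))/416 = -29/52.

m = -0.865, c = -0.558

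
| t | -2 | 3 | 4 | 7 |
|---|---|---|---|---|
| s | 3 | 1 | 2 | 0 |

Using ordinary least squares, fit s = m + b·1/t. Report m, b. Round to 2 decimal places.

Normal-equation sums: Σ1 = 4, Σ1/t = 19/84, Σ1/t·1/t = 3133/7056.
And Σs = 6, Σ1/t·s = -2/3.
XᵀX·[m, b]ᵀ = Xᵀs becomes [[4, 19/84]; [19/84, 3133/7056]]·[m, b]ᵀ = [6, -2/3]ᵀ.
Eliminating b: (3133/7056)·(row 1) − (19/84)·(row 2) gives (4057/2352)·m = (3133/7056)·6 − (19/84)·(-2/3) = 9931/3528, so m = 19862/12171.
Then b = ((-2/3) − (19/84)·(19862/12171))/(3133/7056) = -9464/4057.

m = 1.63, b = -2.33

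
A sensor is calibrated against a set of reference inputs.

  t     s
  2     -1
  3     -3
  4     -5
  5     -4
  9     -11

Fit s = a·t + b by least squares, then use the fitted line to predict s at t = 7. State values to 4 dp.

ŝ = -8.0548

Normal-equation sums: Σt·t = 135, Σt = 23, Σ1 = 5.
For Mᵀs: Σt·s = -150, Σs = -24.
Normal equations: [[135, 23]; [23, 5]]·[a, b]ᵀ = [-150, -24]ᵀ.
Δ = 135·5 − 23² = 146.
a = ((-150)·5 − 23·(-24))/146 = -99/73; b = (135·(-24) − 23·(-150))/146 = 105/73.
At t = 7: ŝ = (-99/73)·(7) + (105/73)·(1) = -588/73.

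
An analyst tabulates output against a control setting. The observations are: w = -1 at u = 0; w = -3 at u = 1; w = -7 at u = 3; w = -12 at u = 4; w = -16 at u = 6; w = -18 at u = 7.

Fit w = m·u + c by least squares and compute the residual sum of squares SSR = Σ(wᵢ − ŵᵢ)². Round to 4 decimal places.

MᵀM·[m, c]ᵀ = Mᵀw reads: 111·m + 21·c = -294;  21·m + 6·c = -57.
(Σu·u = 111, Σu = 21, Σ1 = 6, Σu·w = -294, Σw = -57.)
Determinant 111·6 − 21² = 225.
m = ((-294)·6 − 21·(-57))/225 = -63/25; c = (111·(-57) − 21·(-294))/225 = -17/25.
Residuals: -8/25, 1/5, 31/25, -31/25, -1/5, 8/25; SSR = 84/25.

SSR = 3.3600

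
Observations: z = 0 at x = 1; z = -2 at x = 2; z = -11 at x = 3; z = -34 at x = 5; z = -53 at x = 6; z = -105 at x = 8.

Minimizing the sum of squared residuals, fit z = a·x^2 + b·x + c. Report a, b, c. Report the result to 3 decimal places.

a = -2.102, b = 4.034, c = -2.273

Sums needed: Σx^2·x^2 = 6115, Σx^2·x = 889, Σx^2 = 139, Σx·x = 139, Σx = 25, Σ1 = 6.
For Mᵀz: Σx^2·z = -9585, Σx·z = -1365, Σz = -205.
So MᵀM·[a, b, c]ᵀ = Mᵀz: [[6115, 889, 139]; [889, 139, 25]; [139, 25, 6]]·[a, b, c]ᵀ = [-9585, -1365, -205]ᵀ.
Inverting the 3×3 Gram matrix, [a, b, c]ᵀ = [-185/88, 355/88, -25/11]ᵀ.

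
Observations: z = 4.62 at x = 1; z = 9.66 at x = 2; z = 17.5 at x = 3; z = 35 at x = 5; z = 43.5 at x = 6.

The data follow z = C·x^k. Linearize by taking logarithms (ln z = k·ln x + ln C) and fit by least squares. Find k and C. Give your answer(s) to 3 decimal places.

With ln zᵢ as the transformed response and ln xᵢ as the regressor:
Σln x = 5.1930, Σ(ln x)² = 7.4881, Σln z = 13.9887, Σln x·ln z = 17.1985.
Normal system: [[7.4881, 5.1930]; [5.1930, 5]]·[k, ln C]ᵀ = [17.1985, 13.9887]ᵀ.
Solving (det = 10.4737): k = 1.27460, ln C = 1.47395, so C = exp(1.47395) = 4.36644.

k = 1.275, C = 4.366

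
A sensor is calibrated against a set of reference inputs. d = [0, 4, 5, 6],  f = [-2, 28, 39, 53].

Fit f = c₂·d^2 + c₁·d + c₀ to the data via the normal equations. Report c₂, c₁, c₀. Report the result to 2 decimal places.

The normal system AᵀA·[c₂, c₁, c₀]ᵀ = Aᵀf is [[2177, 405, 77]; [405, 77, 15]; [77, 15, 4]]·[c₂, c₁, c₀]ᵀ = [3331, 625, 118]ᵀ.
Solving the 3×3 system (Gaussian elimination) gives c₂ = 769/902, c₁ = 3625/902, c₀ = -894/451.

c₂ = 0.85, c₁ = 4.02, c₀ = -1.98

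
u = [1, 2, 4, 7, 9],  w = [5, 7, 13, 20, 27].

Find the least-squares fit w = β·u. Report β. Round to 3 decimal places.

β = 3.007

Sums needed: Σu·u = 151.
Right-hand side: Σu·w = 454.
AᵀA·[β]ᵀ = Aᵀw becomes [[151]]·[β]ᵀ = [454]ᵀ.
β = 454/151 = 3.00662.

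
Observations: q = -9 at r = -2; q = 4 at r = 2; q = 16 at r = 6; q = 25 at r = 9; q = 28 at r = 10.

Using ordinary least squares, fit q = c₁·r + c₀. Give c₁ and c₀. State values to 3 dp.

Entries of XᵀX: Σr·r = 225, Σr = 25, Σ1 = 5.
Moment sums: Σr·q = 627, Σq = 64.
XᵀX·[c₁, c₀]ᵀ = Xᵀq becomes [[225, 25]; [25, 5]]·[c₁, c₀]ᵀ = [627, 64]ᵀ.
Determinant 225·5 − 25² = 500.
c₁ = (627·5 − 25·64)/500 = 307/100; c₀ = (225·64 − 25·627)/500 = -51/20.

c₁ = 3.070, c₀ = -2.550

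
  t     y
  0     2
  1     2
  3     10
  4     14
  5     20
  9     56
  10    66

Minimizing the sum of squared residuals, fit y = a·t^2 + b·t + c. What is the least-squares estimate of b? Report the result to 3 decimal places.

b = 1.013

Entries of XᵀX: Σt^2·t^2 = 17524, Σt^2·t = 1946, Σt^2 = 232, Σt·t = 232, Σt = 32, Σ1 = 7.
For Xᵀy: Σt^2·y = 11952, Σt·y = 1352, Σy = 170.
Inverting the 3×3 Gram matrix, [a, b, c]ᵀ = [6324/11473, 34856/34419, 4342/3129]ᵀ.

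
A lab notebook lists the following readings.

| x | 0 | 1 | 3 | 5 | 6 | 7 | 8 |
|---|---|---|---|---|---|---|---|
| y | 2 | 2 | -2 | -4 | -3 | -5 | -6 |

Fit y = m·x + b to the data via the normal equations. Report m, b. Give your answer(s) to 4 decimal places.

AᵀA·[m, b]ᵀ = Aᵀy reads: 184·m + 30·b = -125;  30·m + 7·b = -16.
(Σx·x = 184, Σx = 30, Σ1 = 7, Σx·y = -125, Σy = -16.)
Determinant 184·7 − 30² = 388.
m = ((-125)·7 − 30·(-16))/388 = -395/388; b = (184·(-16) − 30·(-125))/388 = 403/194.

m = -1.0180, b = 2.0773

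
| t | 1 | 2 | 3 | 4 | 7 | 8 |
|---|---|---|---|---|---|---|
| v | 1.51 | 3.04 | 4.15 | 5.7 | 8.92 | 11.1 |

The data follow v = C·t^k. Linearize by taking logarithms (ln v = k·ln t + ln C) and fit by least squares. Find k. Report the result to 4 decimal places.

Linearized form: ln v = k·ln t + ln C. From the 6 transformed points,
XᵀX = [[11.7199, 7.2034]; [7.2034, 6]], rhs = [14.0103, 9.2828]ᵀ  (here Σln t = 7.2034, Σ(ln t)² = 11.7199, Σln v = 9.2828, Σln t·ln v = 14.0103).
Δ = 11.7199·6 − (7.2034)² = 18.4301; k = (14.0103·6 − 7.2034·9.2828)/18.4301 = 0.93292, ln C = (11.7199·9.2828 − 7.2034·14.0103)/18.4301 = 0.42709.

k = 0.9329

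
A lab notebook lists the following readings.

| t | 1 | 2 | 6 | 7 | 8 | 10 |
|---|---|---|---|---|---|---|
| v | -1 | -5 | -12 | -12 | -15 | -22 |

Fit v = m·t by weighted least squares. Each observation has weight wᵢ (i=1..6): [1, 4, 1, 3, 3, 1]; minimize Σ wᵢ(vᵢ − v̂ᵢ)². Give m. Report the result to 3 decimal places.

From the data, Σwᵢ·t·t = 492.
Moment sums: Σwᵢ·t·v = -945.
Normal equations: [[492]]·[m]ᵀ = [-945]ᵀ.
Hence m = -945 / 492 ≈ -1.92073.

m = -1.921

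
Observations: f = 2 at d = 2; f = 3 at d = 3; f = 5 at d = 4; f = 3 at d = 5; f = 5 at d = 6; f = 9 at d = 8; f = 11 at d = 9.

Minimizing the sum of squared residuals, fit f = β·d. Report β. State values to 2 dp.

β = 1.06

From the data, Σd·d = 235.
Moment sums: Σd·f = 249.
MᵀM·[β]ᵀ = Mᵀf becomes [[235]]·[β]ᵀ = [249]ᵀ.
Hence β = 249 / 235 ≈ 1.05957.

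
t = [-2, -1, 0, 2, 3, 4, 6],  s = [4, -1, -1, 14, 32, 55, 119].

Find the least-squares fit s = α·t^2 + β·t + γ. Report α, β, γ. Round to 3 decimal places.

Entries of XᵀX: Σt^2·t^2 = 1666, Σt^2·t = 306, Σt^2 = 70, Σt·t = 70, Σt = 12, Σ1 = 7.
Moment sums: Σt^2·s = 5523, Σt·s = 1051, Σs = 222.
So XᵀX·[α, β, γ]ᵀ = Xᵀs: [[1666, 306, 70]; [306, 70, 12]; [70, 12, 7]]·[α, β, γ]ᵀ = [5523, 1051, 222]ᵀ.
Solving the 3×3 system (Gaussian elimination) gives α = 22495/7672, β = 2773/1096, γ = -7457/3836.

α = 2.932, β = 2.530, γ = -1.944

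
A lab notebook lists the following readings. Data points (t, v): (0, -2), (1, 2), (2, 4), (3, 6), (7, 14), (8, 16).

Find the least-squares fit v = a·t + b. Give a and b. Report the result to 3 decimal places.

a = 2.131, b = -0.791

With design matrix A, AᵀA = [[127, 21]; [21, 6]] and Aᵀv = [254, 40]ᵀ.
Determinant 127·6 − 21² = 321.
a = (254·6 − 21·40)/321 = 228/107; b = (127·40 − 21·254)/321 = -254/321.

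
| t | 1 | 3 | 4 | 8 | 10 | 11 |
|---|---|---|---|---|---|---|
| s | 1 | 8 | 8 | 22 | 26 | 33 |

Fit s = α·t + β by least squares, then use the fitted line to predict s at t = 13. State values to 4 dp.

ŝ = 37.0946

Entries of AᵀA: Σt·t = 311, Σt = 37, Σ1 = 6.
Right-hand side: Σt·s = 856, Σs = 98.
det = 311·6 − 37² = 497.
α = (856·6 − 37·98)/497 = 1510/497; β = (311·98 − 37·856)/497 = -1194/497.
At t = 13: ŝ = (1510/497)·(13) + (-1194/497)·(1) = 18436/497.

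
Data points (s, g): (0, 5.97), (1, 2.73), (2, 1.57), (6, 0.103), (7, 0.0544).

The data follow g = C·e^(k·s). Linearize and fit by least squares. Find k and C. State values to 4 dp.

Let Y = ln g. Fitting Y = k·s + ln C by least squares:
Σs = 16.0000, Σ(s)² = 90.0000, Σln g = -1.9423, Σs·ln g = -32.1114.
Equations: 90.0000·k + 16.0000·ln C = -32.1114;  16.0000·k + 5·ln C = -1.9423.
Solving (det = 194.0000): k = -0.66743, ln C = 1.74730, so C = exp(1.74730) = 5.73910.

k = -0.6674, C = 5.7391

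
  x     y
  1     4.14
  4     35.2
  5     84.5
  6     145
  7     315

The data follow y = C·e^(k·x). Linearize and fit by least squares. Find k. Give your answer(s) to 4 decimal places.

Let Y = ln y. Fitting Y = k·x + ln C by least squares:
Over the data: Σx = 23.0000, Σ(x)² = 127.0000, Σln y = 20.1478, Σx·ln y = 107.9770.
Normal system: [[127.0000, 23.0000]; [23.0000, 5]]·[k, ln C]ᵀ = [107.9770, 20.1478]ᵀ.
Slope k = (n·Σx·ln y − Σx·Σln y)/(n·Σ(x)² − (Σx)²) = (5·107.9770 − 23.0000·20.1478)/106.0000 = 0.72156; ln C = (Σln y − k·Σx)/n = 0.71036.

k = 0.7216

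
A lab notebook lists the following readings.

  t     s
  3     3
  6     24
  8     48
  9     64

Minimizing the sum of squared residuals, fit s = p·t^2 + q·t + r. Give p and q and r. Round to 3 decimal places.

Compute the Gram sums: Σt^2·t^2 = 12034, Σt^2·t = 1484, Σt^2 = 190, Σt·t = 190, Σt = 26, Σ1 = 4.
And Σt^2·s = 9147, Σt·s = 1113, Σs = 139.
AᵀA·[p, q, r]ᵀ = Aᵀs becomes [[12034, 1484, 190]; [1484, 190, 26]; [190, 26, 4]]·[p, q, r]ᵀ = [9147, 1113, 139]ᵀ.
Row-reducing yields p = 47/44, q = -355/132, r = 197/132.

p = 1.068, q = -2.689, r = 1.492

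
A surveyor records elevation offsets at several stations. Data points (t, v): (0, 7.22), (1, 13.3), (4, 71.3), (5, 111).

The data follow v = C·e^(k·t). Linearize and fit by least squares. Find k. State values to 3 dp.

k = 0.550

Let Y = ln v. Fitting Y = k·t + ln C by least squares:
Σt = 10.0000, Σ(t)² = 42.0000, Σln v = 13.5410, Σt·ln v = 43.2030.
Normal system: [[42.0000, 10.0000]; [10.0000, 4]]·[k, ln C]ᵀ = [43.2030, 13.5410]ᵀ.
Solving (det = 68.0000): k = 0.55002, ln C = 2.01020.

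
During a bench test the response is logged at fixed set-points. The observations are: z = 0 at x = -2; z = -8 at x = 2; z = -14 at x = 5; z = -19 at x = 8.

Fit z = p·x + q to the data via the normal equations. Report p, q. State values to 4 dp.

p = -1.9132, q = -4.0320

Setting ∂/∂p … = 0 gives: 97·p + 13·q = -238;  13·p + 4·q = -41.
Determinant 97·4 − 13² = 219.
p = ((-238)·4 − 13·(-41))/219 = -419/219; q = (97·(-41) − 13·(-238))/219 = -883/219.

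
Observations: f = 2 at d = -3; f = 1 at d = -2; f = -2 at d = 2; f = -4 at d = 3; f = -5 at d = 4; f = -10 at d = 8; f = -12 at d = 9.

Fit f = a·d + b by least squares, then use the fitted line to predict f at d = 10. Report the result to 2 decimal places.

f̂ = -12.30

Normal-equation sums: Σd·d = 187, Σd = 21, Σ1 = 7.
Moment sums: Σd·f = -232, Σf = -30.
Normal equations: [[187, 21]; [21, 7]]·[a, b]ᵀ = [-232, -30]ᵀ.
Δ = 187·7 − 21² = 868.
a = ((-232)·7 − 21·(-30))/868 = -71/62; b = (187·(-30) − 21·(-232))/868 = -369/434.
At d = 10: f̂ = (-71/62)·(10) + (-369/434)·(1) = -5339/434.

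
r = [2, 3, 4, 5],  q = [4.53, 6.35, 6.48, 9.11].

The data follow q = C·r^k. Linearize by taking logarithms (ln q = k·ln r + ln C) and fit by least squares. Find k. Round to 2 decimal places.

With ln qᵢ as the transformed response and ln rᵢ as the regressor:
Over the data: Σln r = 4.7875, Σ(ln r)² = 6.1995, Σln q = 7.4373, Σln r·ln q = 9.2243.
Normal system: [[6.1995, 4.7875]; [4.7875, 4]]·[k, ln C]ᵀ = [9.2243, 7.4373]ᵀ.
Slope k = (n·Σln r·ln q − Σln r·Σln q)/(n·Σ(ln r)² − (Σln r)²) = (4·9.2243 − 4.7875·7.4373)/1.8779 = 0.68770; ln C = (Σln q − k·Σln r)/n = 1.03623.

k = 0.69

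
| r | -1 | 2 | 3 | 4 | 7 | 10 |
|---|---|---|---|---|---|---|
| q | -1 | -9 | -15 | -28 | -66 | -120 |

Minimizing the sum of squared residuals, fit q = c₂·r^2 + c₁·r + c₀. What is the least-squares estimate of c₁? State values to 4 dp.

With design matrix X, XᵀX = [[12755, 1441, 179]; [1441, 179, 25]; [179, 25, 6]] and Xᵀq = [-15854, -1836, -239]ᵀ.
Row-reducing yields c₂ = -206333/214860, c₁ = -495533/214860, c₀ = -28189/17905.

c₁ = -2.3063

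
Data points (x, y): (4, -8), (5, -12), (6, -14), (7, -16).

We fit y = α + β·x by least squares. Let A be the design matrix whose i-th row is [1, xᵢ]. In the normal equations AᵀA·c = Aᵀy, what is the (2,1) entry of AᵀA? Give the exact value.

22

Row 2 ↔ basis x, column 1 ↔ basis 1, so (AᵀA)_{2,1} = Σᵢ x = (4)·(1) + (5)·(1) + (6)·(1) + (7)·(1) = 22.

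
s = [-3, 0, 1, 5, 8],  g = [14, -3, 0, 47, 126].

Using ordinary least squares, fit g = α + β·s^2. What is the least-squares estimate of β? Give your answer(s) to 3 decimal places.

β = 2.013

Normal-equation sums: Σ1 = 5, Σs^2 = 99, Σs^2·s^2 = 4803.
And Σg = 184, Σs^2·g = 9365.
Normal equations: [[5, 99]; [99, 4803]]·[α, β]ᵀ = [184, 9365]ᵀ.
det = 5·4803 − 99² = 14214.
α = (184·4803 − 99·9365)/14214 = -14461/4738; β = (5·9365 − 99·184)/14214 = 28609/14214.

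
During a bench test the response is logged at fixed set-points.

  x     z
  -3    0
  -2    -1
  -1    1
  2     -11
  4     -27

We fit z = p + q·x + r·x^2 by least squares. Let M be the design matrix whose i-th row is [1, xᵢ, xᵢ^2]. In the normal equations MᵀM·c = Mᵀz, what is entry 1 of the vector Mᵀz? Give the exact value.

-38

Entry 1 ↔ basis 1, so (Mᵀz)_{1} = Σᵢ zᵢ = (1)·(0) + (1)·(-1) + (1)·(1) + (1)·(-11) + (1)·(-27) = -38.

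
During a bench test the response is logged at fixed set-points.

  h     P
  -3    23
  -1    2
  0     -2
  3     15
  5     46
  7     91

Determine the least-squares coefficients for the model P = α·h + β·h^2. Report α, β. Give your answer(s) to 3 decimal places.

α = -1.250, β = 2.050

MᵀM·[α, β]ᵀ = MᵀP reads: 93·α + 467·β = 841;  467·α + 3189·β = 5953.
(Σh·h = 93, Σh·h^2 = 467, Σh^2·h^2 = 3189, Σh·P = 841, Σh^2·P = 5953.)
Determinant 93·3189 − 467² = 78488.
α = (841·3189 − 467·5953)/78488 = -49051/39244; β = (93·5953 − 467·841)/78488 = 80441/39244.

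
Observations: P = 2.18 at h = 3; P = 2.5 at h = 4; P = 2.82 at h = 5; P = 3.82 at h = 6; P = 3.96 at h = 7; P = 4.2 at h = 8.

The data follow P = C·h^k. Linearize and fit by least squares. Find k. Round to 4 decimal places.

Taking logs, ln P = k·ln h + ln C, so regress ln P on ln h.
Σln h = 9.9115, Σ(ln h)² = 17.0401, Σln P = 6.8839, Σln h·ln P = 11.8586.
Equations: 17.0401·k + 9.9115·ln C = 11.8586;  9.9115·k + 6·ln C = 6.8839.
Slope k = (n·Σln h·ln P − Σln h·Σln P)/(n·Σ(ln h)² − (Σln h)²) = (6·11.8586 − 9.9115·6.8839)/4.0036 = 0.72982; ln C = (Σln P − k·Σln h)/n = -0.05827.

k = 0.7298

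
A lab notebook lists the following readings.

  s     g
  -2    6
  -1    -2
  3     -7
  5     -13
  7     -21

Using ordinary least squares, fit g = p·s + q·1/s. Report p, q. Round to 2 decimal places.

p = -3.00, q = 4.28

From the data, Σs·s = 88, Σs·1/s = 5, Σ1/s·1/s = 62689/44100.
And Σs·g = -243, Σ1/s·g = -134/15.
Δ = 88·(62689/44100) − 5² = 1103533/11025.
p = ((-243)·(62689/44100) − 5·(-134/15))/(1103533/11025) = -13263627/4414132; q = (88·(-134/15) − 5·(-243))/(1103533/11025) = 4728255/1103533.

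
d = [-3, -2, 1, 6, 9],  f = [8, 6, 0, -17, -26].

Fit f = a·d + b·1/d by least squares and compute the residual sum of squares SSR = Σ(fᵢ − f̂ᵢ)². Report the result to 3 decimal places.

Sums needed: Σd·d = 131, Σd·1/d = 5, Σ1/d·1/d = 227/162.
And Σd·f = -372, Σ1/d·f = -205/18.
Determinant 131·(227/162) − 5² = 25687/162.
a = ((-372)·(227/162) − 5·(-205/18))/(25687/162) = -75219/25687; b = (131·(-205/18) − 5·(-372))/(25687/162) = 59625/25687.
Residuals: -286/25687, 66993/51374, 15594/25687, 9395/51374, 2484/25687; SSR = 108499/51374.

SSR = 2.112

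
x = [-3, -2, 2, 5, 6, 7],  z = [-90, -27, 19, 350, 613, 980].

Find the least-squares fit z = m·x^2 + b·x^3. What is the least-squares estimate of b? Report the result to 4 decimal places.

Entries of MᵀM: Σx^2·x^2 = 4435, Σx^2·x^3 = 27465, Σx^3·x^3 = 180787.
For Mᵀz: Σx^2·z = 77996, Σx^3·z = 515096.
Δ = 4435·180787 − 27465² = 47464120.
m = (77996·180787 − 27465·515096)/47464120 = -11612197/11866030; b = (4435·515096 − 27465·77996)/47464120 = 7114531/2373206.

b = 2.9979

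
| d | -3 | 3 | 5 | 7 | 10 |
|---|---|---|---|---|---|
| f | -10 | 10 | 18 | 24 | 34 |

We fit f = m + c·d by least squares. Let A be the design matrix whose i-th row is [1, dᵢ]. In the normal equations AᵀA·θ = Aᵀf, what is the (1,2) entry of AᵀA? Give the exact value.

Row 1 ↔ basis 1, column 2 ↔ basis d, so (AᵀA)_{1,2} = Σᵢ d = (1)·(-3) + (1)·(3) + (1)·(5) + (1)·(7) + (1)·(10) = 22.

22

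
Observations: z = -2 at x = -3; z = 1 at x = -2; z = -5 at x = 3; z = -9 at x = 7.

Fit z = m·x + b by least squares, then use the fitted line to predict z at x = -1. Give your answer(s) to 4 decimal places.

The normal system MᵀM·[m, b]ᵀ = Mᵀz is [[71, 5]; [5, 4]]·[m, b]ᵀ = [-74, -15]ᵀ.
Determinant 71·4 − 5² = 259.
m = ((-74)·4 − 5·(-15))/259 = -221/259; b = (71·(-15) − 5·(-74))/259 = -695/259.
At x = -1: ẑ = (-221/259)·(-1) + (-695/259)·(1) = -474/259.

ẑ = -1.8301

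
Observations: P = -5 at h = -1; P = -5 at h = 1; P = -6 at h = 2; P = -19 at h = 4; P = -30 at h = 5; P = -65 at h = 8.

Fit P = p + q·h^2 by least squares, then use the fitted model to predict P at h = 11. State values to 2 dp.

P̂ = -120.73

With design matrix X, XᵀX = [[6, 111]; [111, 4995]] and XᵀP = [-130, -5248]ᵀ.
Eliminating q: 4995·(row 1) − 111·(row 2) gives 17649·p = 4995·(-130) − 111·(-5248) = -66822, so p = -602/159.
Then q = ((-5248) − 111·(-602/159))/4995 = -5686/5883.
At h = 11: P̂ = (-602/159)·(1) + (-5686/5883)·(121) = -236760/1961.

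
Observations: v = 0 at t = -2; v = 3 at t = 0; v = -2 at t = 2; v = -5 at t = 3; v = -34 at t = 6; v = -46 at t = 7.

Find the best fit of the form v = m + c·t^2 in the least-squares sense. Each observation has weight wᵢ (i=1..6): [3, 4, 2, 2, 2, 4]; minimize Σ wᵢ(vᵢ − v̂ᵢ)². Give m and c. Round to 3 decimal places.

m = 3.235, c = -1.010

From the data, Σwᵢ·1 = 17, Σwᵢ·t^2 = 306, Σwᵢ·t^2·t^2 = 12438.
For XᵀWv: Σwᵢ·v = -254, Σwᵢ·t^2·v = -11570.
XᵀWX·[m, c]ᵀ = XᵀWv becomes [[17, 306]; [306, 12438]]·[m, c]ᵀ = [-254, -11570]ᵀ.
det = 17·12438 − 306² = 117810.
m = ((-254)·12438 − 306·(-11570))/117810 = 21176/6545; c = (17·(-11570) − 306·(-254))/117810 = -3499/3465.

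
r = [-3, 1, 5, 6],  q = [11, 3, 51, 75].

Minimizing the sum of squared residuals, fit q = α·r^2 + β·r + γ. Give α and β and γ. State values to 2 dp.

With design matrix M, MᵀM = [[2003, 315, 71]; [315, 71, 9]; [71, 9, 4]] and Mᵀq = [4077, 675, 140]ᵀ.
Row-reducing yields α = 3113/1699, β = 2529/1699, γ = -1481/1699.

α = 1.83, β = 1.49, γ = -0.87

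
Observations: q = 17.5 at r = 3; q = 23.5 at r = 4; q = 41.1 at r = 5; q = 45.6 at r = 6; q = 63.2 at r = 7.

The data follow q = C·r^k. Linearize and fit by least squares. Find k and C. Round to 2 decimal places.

Taking logs, ln q = k·ln r + ln C, so regress ln q on ln r.
Sums: Σln r = 7.8320, Σ(ln r)² = 12.7160, Σln q = 17.7014, Σln r·ln q = 28.4144.
Normal system: [[12.7160, 7.8320]; [7.8320, 5]]·[k, ln C]ᵀ = [28.4144, 17.7014]ᵀ.
Δ = 12.7160·5 − (7.8320)² = 2.2397; k = (28.4144·5 − 7.8320·17.7014)/2.2397 = 1.53327, ln C = (12.7160·17.7014 − 7.8320·28.4144)/2.2397 = 1.13856, so C = exp(1.13856) = 3.12227.

k = 1.53, C = 3.12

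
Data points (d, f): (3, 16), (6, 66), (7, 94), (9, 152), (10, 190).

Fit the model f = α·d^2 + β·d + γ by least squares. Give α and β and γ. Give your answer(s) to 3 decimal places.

α = 1.917, β = -0.117, γ = -1.000

Entries of AᵀA: Σd^2·d^2 = 20339, Σd^2·d = 2315, Σd^2 = 275, Σd·d = 275, Σd = 35, Σ1 = 5.
Moment sums: Σd^2·f = 38438, Σd·f = 4370, Σf = 518.
AᵀA·[α, β, γ]ᵀ = Aᵀf becomes [[20339, 2315, 275]; [2315, 275, 35]; [275, 35, 5]]·[α, β, γ]ᵀ = [38438, 4370, 518]ᵀ.
Solving the 3×3 system (Gaussian elimination) gives α = 23/12, β = -7/60, γ = -1.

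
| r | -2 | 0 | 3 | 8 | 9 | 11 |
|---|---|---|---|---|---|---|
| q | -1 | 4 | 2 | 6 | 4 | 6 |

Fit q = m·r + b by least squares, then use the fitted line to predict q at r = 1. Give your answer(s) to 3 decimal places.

From the data, Σr·r = 279, Σr = 29, Σ1 = 6.
For Mᵀq: Σr·q = 158, Σq = 21.
Normal equations: [[279, 29]; [29, 6]]·[m, b]ᵀ = [158, 21]ᵀ.
Eliminating b: 6·(row 1) − 29·(row 2) gives 833·m = 6·158 − 29·21 = 339, so m = 339/833.
Then b = (21 − 29·(339/833))/6 = 1277/833.
At r = 1: q̂ = (339/833)·(1) + (1277/833)·(1) = 1616/833.

q̂ = 1.940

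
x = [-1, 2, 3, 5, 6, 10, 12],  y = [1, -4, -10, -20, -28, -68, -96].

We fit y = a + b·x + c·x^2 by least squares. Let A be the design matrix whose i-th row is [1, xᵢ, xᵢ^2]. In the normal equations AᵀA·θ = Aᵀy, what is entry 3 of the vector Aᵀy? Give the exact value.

Entry 3 ↔ basis x^2, so (Aᵀy)_{3} = Σᵢ (x^2)·yᵢ = (1)·(1) + (4)·(-4) + (9)·(-10) + (25)·(-20) + (36)·(-28) + (100)·(-68) + (144)·(-96) = -22237.

-22237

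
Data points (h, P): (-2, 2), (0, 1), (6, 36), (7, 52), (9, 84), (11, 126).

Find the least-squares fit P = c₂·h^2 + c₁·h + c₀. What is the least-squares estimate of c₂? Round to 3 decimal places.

c₂ = 1.024

Setting ∂/∂c₂ … = 0 gives: 24915·c₂ + 2611·c₁ + 291·c₀ = 25902;  2611·c₂ + 291·c₁ + 31·c₀ = 2718;  291·c₂ + 31·c₁ + 6·c₀ = 301.
(Σh^2·h^2 = 24915, Σh^2·h = 2611, Σh^2 = 291, Σh·h = 291, Σh = 31, Σ1 = 6, Σh^2·P = 25902, Σh·P = 2718, ΣP = 301.)
Inverting the 3×3 Gram matrix, [c₂, c₁, c₀]ᵀ = [57311/55992, 20859/93320, -44143/69990]ᵀ.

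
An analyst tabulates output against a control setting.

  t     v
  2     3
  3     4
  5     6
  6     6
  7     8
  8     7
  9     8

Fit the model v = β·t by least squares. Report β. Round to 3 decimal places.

AᵀA·[β]ᵀ = Aᵀv reads: 268·β = 268.
Hence β = 268 / 268 ≈ 1.

β = 1.000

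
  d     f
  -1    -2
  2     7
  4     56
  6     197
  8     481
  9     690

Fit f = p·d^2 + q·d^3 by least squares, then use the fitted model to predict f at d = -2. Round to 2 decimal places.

Sums needed: Σd^2·d^2 = 12226, Σd^2·d^3 = 100648, Σd^3·d^3 = 844402.
For Mᵀf: Σd^2·f = 94688, Σd^3·f = 795476.
MᵀM·[p, q]ᵀ = Mᵀf becomes [[12226, 100648]; [100648, 844402]]·[p, q]ᵀ = [94688, 795476]ᵀ.
Δ = 12226·844402 − 100648² = 193638948.
p = (94688·844402 − 100648·795476)/193638948 = -9027656/16136579; q = (12226·795476 − 100648·94688)/193638948 = 16277646/16136579.
At d = -2: f̂ = (-9027656/16136579)·(4) + (16277646/16136579)·(-8) = -166331792/16136579.

f̂ = -10.31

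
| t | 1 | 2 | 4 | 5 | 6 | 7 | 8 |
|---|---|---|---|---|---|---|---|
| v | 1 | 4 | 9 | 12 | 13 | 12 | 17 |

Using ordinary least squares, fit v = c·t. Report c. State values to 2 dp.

Entries of XᵀX: Σt·t = 195.
And Σt·v = 403.
c = 403/195 = 2.06667.

c = 2.07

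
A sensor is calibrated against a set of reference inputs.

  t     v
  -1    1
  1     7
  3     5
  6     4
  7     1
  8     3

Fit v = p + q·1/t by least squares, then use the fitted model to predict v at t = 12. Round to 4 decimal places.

From the data, Σ1 = 6, Σ1/t = 43/56, Σ1/t·1/t = 61385/28224.
And Σv = 21, Σ1/t·v = 1487/168.
Eliminating q: (61385/28224)·(row 1) − (43/56)·(row 2) gives (117223/9408)·p = (61385/28224)·21 − (43/56)·(1487/168) = 60959/1568, so p = 365754/117223.
Then q = ((1487/168) − (43/56)·(365754/117223))/(61385/28224) = 347928/117223.
At t = 12: v̂ = (365754/117223)·(1) + (347928/117223)·(1/12) = 394748/117223.

v̂ = 3.3675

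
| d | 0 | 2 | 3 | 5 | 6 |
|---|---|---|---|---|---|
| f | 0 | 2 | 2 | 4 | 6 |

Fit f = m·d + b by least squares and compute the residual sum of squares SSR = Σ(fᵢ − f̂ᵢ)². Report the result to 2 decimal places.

SSR = 1.09

Compute the Gram sums: Σd·d = 74, Σd = 16, Σ1 = 5.
For Aᵀf: Σd·f = 66, Σf = 14.
Normal equations: [[74, 16]; [16, 5]]·[m, b]ᵀ = [66, 14]ᵀ.
Eliminating b: 5·(row 1) − 16·(row 2) gives 114·m = 5·66 − 16·14 = 106, so m = 53/57.
Then b = (14 − 16·(53/57))/5 = -10/57.
Residuals: 10/57, 6/19, -35/57, -9/19, 34/57; SSR = 62/57.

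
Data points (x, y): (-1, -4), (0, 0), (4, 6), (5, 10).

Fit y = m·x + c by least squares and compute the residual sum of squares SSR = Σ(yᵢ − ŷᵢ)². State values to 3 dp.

SSR = 3.846

The normal system MᵀM·[m, c]ᵀ = Mᵀy is [[42, 8]; [8, 4]]·[m, c]ᵀ = [78, 12]ᵀ.
Eliminating c: 4·(row 1) − 8·(row 2) gives 104·m = 4·78 − 8·12 = 216, so m = 27/13.
Then c = (12 − 8·(27/13))/4 = -15/13.
Residuals: -10/13, 15/13, -15/13, 10/13; SSR = 50/13.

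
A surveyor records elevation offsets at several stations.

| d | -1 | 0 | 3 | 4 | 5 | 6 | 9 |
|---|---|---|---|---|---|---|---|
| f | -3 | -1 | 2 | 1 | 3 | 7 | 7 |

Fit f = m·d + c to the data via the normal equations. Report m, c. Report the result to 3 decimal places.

Sums needed: Σd·d = 168, Σd = 26, Σ1 = 7.
And Σd·f = 133, Σf = 16.
XᵀX·[m, c]ᵀ = Xᵀf becomes [[168, 26]; [26, 7]]·[m, c]ᵀ = [133, 16]ᵀ.
Eliminating c: 7·(row 1) − 26·(row 2) gives 500·m = 7·133 − 26·16 = 515, so m = 103/100.
Then c = (16 − 26·(103/100))/7 = -77/50.

m = 1.030, c = -1.540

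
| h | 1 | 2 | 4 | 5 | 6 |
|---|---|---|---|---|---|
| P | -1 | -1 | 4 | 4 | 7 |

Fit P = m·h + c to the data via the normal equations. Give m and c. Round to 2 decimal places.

m = 1.64, c = -3.30

The normal system AᵀA·[m, c]ᵀ = AᵀP is [[82, 18]; [18, 5]]·[m, c]ᵀ = [75, 13]ᵀ.
Δ = 82·5 − 18² = 86.
m = (75·5 − 18·13)/86 = 141/86; c = (82·13 − 18·75)/86 = -142/43.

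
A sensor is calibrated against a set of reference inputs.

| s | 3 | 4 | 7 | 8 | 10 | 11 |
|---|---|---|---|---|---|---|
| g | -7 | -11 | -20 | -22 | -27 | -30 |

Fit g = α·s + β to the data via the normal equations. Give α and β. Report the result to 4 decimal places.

α = -2.8033, β = 0.5902

Sums needed: Σs·s = 359, Σs = 43, Σ1 = 6.
For Xᵀg: Σs·g = -981, Σg = -117.
Normal equations: [[359, 43]; [43, 6]]·[α, β]ᵀ = [-981, -117]ᵀ.
det = 359·6 − 43² = 305.
α = ((-981)·6 − 43·(-117))/305 = -171/61; β = (359·(-117) − 43·(-981))/305 = 36/61.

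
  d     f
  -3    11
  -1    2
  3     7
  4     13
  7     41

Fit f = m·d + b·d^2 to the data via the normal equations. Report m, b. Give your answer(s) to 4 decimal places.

From the data, Σd·d = 84, Σd·d^2 = 406, Σd^2·d^2 = 2820.
For Mᵀf: Σd·f = 325, Σd^2·f = 2381.
Normal equations: [[84, 406]; [406, 2820]]·[m, b]ᵀ = [325, 2381]ᵀ.
Eliminating b: 2820·(row 1) − 406·(row 2) gives 72044·m = 2820·325 − 406·2381 = -50186, so m = -25093/36022.
Then b = (2381 − 406·(-25093/36022))/2820 = 4861/5146.

m = -0.6966, b = 0.9446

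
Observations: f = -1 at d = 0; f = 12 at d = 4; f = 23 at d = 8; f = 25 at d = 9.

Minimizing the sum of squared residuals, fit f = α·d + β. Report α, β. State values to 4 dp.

α = 2.9015, β = -0.4828

Forming AᵀA = [[161, 21]; [21, 4]] and Aᵀf = [457, 59]ᵀ gives AᵀA·[α, β]ᵀ = Aᵀf.
Determinant 161·4 − 21² = 203.
α = (457·4 − 21·59)/203 = 589/203; β = (161·59 − 21·457)/203 = -14/29.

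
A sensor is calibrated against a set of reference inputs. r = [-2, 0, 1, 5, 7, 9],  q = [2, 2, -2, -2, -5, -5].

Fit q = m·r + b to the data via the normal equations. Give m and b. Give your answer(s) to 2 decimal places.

m = -0.67, b = 0.57

The normal system AᵀA·[m, b]ᵀ = Aᵀq is [[160, 20]; [20, 6]]·[m, b]ᵀ = [-96, -10]ᵀ.
Determinant 160·6 − 20² = 560.
m = ((-96)·6 − 20·(-10))/560 = -47/70; b = (160·(-10) − 20·(-96))/560 = 4/7.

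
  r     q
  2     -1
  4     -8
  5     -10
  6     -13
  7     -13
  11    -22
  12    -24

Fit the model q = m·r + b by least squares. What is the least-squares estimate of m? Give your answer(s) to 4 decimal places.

m = -2.1655

The normal equations are: 395·m + 47·b = -783;  47·m + 7·b = -91.
det = 395·7 − 47² = 556.
m = ((-783)·7 − 47·(-91))/556 = -301/139; b = (395·(-91) − 47·(-783))/556 = 214/139.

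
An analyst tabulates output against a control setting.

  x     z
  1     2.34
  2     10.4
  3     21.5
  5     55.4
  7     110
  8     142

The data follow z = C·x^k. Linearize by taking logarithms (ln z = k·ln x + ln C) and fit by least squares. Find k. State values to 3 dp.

Linearized form: ln z = k·ln x + ln C. From the 6 transformed points,
Σln x = 7.4265, Σ(ln x)² = 12.3883, Σln z = 19.9309, Σln x·ln z = 30.9071.
Equations: 12.3883·k + 7.4265·ln C = 30.9071;  7.4265·k + 6·ln C = 19.9309.
Δ = 12.3883·6 − (7.4265)² = 19.1764; k = (30.9071·6 − 7.4265·19.9309)/19.1764 = 1.95161, ln C = (12.3883·19.9309 − 7.4265·30.9071)/19.1764 = 0.90620.

k = 1.952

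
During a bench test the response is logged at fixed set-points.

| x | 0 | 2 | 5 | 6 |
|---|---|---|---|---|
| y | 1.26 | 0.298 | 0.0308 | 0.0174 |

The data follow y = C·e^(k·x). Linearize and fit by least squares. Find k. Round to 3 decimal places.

Taking logs, ln y = k·x + ln C, so regress ln y on x.
Σx = 13.0000, Σ(x)² = 65.0000, Σln y = -8.5111, Σx·ln y = -44.1302.
Equations: 65.0000·k + 13.0000·ln C = -44.1302;  13.0000·k + 4·ln C = -8.5111.
Solving (det = 91.0000): k = -0.72392, ln C = 0.22498.

k = -0.724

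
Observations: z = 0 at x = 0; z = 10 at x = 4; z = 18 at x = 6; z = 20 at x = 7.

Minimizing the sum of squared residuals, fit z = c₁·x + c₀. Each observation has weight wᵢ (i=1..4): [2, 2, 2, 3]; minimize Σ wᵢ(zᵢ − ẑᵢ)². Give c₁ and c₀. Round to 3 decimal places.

c₁ = 2.920, c₀ = -0.415

With design matrix M, MᵀWM = [[251, 41]; [41, 9]] and MᵀWz = [716, 116]ᵀ.
Eliminating c₀: 9·(row 1) − 41·(row 2) gives 578·c₁ = 9·716 − 41·116 = 1688, so c₁ = 844/289.
Then c₀ = (116 − 41·(844/289))/9 = -120/289.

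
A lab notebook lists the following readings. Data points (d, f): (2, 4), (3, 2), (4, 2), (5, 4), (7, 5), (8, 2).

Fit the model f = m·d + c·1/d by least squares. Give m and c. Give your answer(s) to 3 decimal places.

m = 0.356, c = 5.596

AᵀA·[m, c]ᵀ = Aᵀf reads: 167·m + 6·c = 93;  6·m + (352549/705600)·c = 2071/420.
Eliminating c: (352549/705600)·(row 1) − 6·(row 2) gives (33474083/705600)·m = (352549/705600)·93 − 6·(2071/420) = 3970459/235200, so m = 11911377/33474083.
Then c = ((2071/420) − 6·(11911377/33474083))/(352549/705600) = 187314960/33474083.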